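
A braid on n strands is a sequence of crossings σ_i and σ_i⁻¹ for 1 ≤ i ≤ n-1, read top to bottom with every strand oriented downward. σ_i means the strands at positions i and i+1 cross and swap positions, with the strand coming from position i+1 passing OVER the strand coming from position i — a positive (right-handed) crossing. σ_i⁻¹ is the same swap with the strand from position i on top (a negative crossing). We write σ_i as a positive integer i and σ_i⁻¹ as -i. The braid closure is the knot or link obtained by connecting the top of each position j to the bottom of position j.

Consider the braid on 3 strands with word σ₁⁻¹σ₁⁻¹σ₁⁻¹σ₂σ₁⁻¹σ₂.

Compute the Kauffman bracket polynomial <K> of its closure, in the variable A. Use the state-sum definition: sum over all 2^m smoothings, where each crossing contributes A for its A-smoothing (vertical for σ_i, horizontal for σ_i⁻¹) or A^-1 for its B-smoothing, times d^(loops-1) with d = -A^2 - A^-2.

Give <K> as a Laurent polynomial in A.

Braid: s1^-1 s1^-1 s1^-1 s2 s1^-1 s2 on 3 strands, 6 crossings.
Writhe w = (#positive) - (#negative) = 2 - 4 = -2.
Computing the Kauffman bracket via state sum. There are 2^6 = 64 states.
Each crossing splits two ways (0=vertical, 1=horizontal). The state's weight is A^(#A-smoothings - #B-smoothings) * d^(loops - 1).
Tabulate the states by total A-exponent and number of loops L (A-exp: L × count):
  A^6: L=5 ×1
  A^4: L=4 ×6
  A^2: L=3 ×15
  A^0: L=2 ×19, L=4 ×1
  A^-2: L=1 ×11, L=3 ×4
  A^-4: L=2 ×6
  A^-6: L=3 ×1
Each group contributes A^e * Σ count * d^(L-1):
Powers of d = -A^2 - A^-2: d^2 = A^4 + 2 + A^-4; d^3 = -A^6 - 3*A^2 - 3*A^-2 - A^-6; d^4 = A^8 + 4*A^4 + 6 + 4*A^-4 + A^-8.
  A^6 * (d^4) = A^14 + 4*A^10 + 6*A^6 + 4*A^2 + A^-2
  A^4 * (6*d^3) = -6*A^10 - 18*A^6 - 18*A^2 - 6*A^-2
  A^2 * (15*d^2) = 15*A^6 + 30*A^2 + 15*A^-2
  A^0 * (19*d + d^3) = -A^6 - 22*A^2 - 22*A^-2 - A^-6
  A^-2 * (11 + 4*d^2) = 4*A^2 + 19*A^-2 + 4*A^-6
  A^-4 * (6*d) = -6*A^-2 - 6*A^-6
  A^-6 * (d^2) = A^-2 + 2*A^-6 + A^-10
Summing the groups: <K> = A^14 - 2*A^10 + 2*A^6 - 2*A^2 + 2*A^-2 - A^-6 + A^-10

Answer: A^14 - 2*A^10 + 2*A^6 - 2*A^2 + 2*A^-2 - A^-6 + A^-10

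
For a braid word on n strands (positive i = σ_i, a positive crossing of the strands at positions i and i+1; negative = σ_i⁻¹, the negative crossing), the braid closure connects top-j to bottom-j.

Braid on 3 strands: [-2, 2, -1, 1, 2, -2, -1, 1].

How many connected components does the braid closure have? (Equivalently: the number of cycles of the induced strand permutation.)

Track the strand permutation on 3 strands, starting from identity.
  step 1: s2^-1 swaps positions 2,3 -> [1 3 2]
  step 2: s2 swaps positions 2,3 -> [1 2 3]
  step 3: s1^-1 swaps positions 1,2 -> [2 1 3]
  step 4: s1 swaps positions 1,2 -> [1 2 3]
  step 5: s2 swaps positions 2,3 -> [1 3 2]
  step 6: s2^-1 swaps positions 2,3 -> [1 2 3]
  step 7: s1^-1 swaps positions 1,2 -> [2 1 3]
  step 8: s1 swaps positions 1,2 -> [1 2 3]
Final permutation (position -> original strand): [1 2 3]
Closure components = cycle count of this permutation = 3.

Answer: 3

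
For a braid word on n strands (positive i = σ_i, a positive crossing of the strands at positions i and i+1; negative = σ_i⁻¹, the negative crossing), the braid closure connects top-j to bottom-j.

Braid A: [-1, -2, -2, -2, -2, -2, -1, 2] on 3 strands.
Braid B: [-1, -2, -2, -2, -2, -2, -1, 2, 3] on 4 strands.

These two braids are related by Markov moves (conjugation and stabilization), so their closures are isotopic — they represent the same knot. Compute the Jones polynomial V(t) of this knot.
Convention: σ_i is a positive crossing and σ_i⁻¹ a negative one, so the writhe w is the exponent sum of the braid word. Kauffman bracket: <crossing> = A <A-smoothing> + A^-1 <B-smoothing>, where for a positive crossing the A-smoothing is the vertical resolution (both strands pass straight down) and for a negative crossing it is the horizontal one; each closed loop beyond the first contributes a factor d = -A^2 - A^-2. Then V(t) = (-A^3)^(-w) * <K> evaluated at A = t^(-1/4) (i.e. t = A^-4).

t^-2 - t^-3 + 2*t^-4 - 2*t^-5 + 3*t^-6 - 2*t^-7 + t^-8 - t^-9

Derivation:
Markov-equivalent braids have isotopic closures, hence identical knot invariants. Strip the Markov moves from each word to reach a common short braid β, then compute V(t) once on β.
Braid A: s1^-1 s2^-1 s2^-1 s2^-1 s2^-1 s2^-1 s1^-1 s2 on 3 strands has no conjugating prefix/suffix or stabilization to strip; take β = s1^-1 s2^-1 s2^-1 s2^-1 s2^-1 s2^-1 s1^-1 s2.
Braid B: s1^-1 s2^-1 s2^-1 s2^-1 s2^-1 s2^-1 s1^-1 s2 s3 on 4 strands reduces by inverse Markov moves (closure unchanged at each step):
  Destabilize: the word has the form β·s3 where s3 occurs only as the final letter (β ∈ B_3); drop it and the last strand → 3 strands.
Reduced to β = s1^-1 s2^-1 s2^-1 s2^-1 s2^-1 s2^-1 s1^-1 s2 on 3 strands, 8 crossings.
Both give the same β = s1^-1 s2^-1 s2^-1 s2^-1 s2^-1 s2^-1 s1^-1 s2 on 3 strands, so one state sum suffices:
Braid: s1^-1 s2^-1 s2^-1 s2^-1 s2^-1 s2^-1 s1^-1 s2 on 3 strands, 8 crossings.
Writhe w = (#positive) - (#negative) = 1 - 7 = -6.
Enumerate smoothing states for the bracket polynomial. There are 2^8 = 256 states.
Each crossing splits two ways (0=vertical, 1=horizontal). The state's weight is A^(#A-smoothings - #B-smoothings) * d^(loops - 1).
Tabulate the states by total A-exponent and number of loops L (A-exp: L × count):
  A^8: L=6 ×1
  A^6: L=5 ×8
  A^4: L=4 ×25, L=6 ×3
  A^2: L=3 ×40, L=5 ×15, L=7 ×1
  A^0: L=2 ×35, L=4 ×30, L=6 ×5
  A^-2: L=1 ×15, L=3 ×31, L=5 ×10
  A^-4: L=2 ×18, L=4 ×10
  A^-6: L=1 ×2, L=3 ×6
  A^-8: L=2 ×1
Each group contributes A^e * Σ count * d^(L-1):
Powers of d = -A^2 - A^-2: d^2 = A^4 + 2 + A^-4; d^3 = -A^6 - 3*A^2 - 3*A^-2 - A^-6; d^4 = A^8 + 4*A^4 + 6 + 4*A^-4 + A^-8; d^5 = -A^10 - 5*A^6 - 10*A^2 - 10*A^-2 - 5*A^-6 - A^-10; d^6 = A^12 + 6*A^8 + 15*A^4 + 20 + 15*A^-4 + 6*A^-8 + A^-12.
  A^8 * (d^5) = -A^18 - 5*A^14 - 10*A^10 - 10*A^6 - 5*A^2 - A^-2
  A^6 * (8*d^4) = 8*A^14 + 32*A^10 + 48*A^6 + 32*A^2 + 8*A^-2
  A^4 * (25*d^3 + 3*d^5) = -3*A^14 - 40*A^10 - 105*A^6 - 105*A^2 - 40*A^-2 - 3*A^-6
  A^2 * (40*d^2 + 15*d^4 + d^6) = A^14 + 21*A^10 + 115*A^6 + 190*A^2 + 115*A^-2 + 21*A^-6 + A^-10
  A^0 * (35*d + 30*d^3 + 5*d^5) = -5*A^10 - 55*A^6 - 175*A^2 - 175*A^-2 - 55*A^-6 - 5*A^-10
  A^-2 * (15 + 31*d^2 + 10*d^4) = 10*A^6 + 71*A^2 + 137*A^-2 + 71*A^-6 + 10*A^-10
  A^-4 * (18*d + 10*d^3) = -10*A^2 - 48*A^-2 - 48*A^-6 - 10*A^-10
  A^-6 * (2 + 6*d^2) = 6*A^-2 + 14*A^-6 + 6*A^-10
  A^-8 * (d) = -A^-6 - A^-10
Summing the groups: <K> = -A^18 + A^14 - 2*A^10 + 3*A^6 - 2*A^2 + 2*A^-2 - A^-6 + A^-10
Normalise by the writhe: (-A^3)^(-w) = (-A^3)^(6) = A^18, so f(A) = A^18 * <K> = -A^36 + A^32 - 2*A^28 + 3*A^24 - 2*A^20 + 2*A^16 - A^12 + A^8.
Substitute A = t^(-1/4), i.e. A^e → t^(-e/4): V(t) = t^-2 - t^-3 + 2*t^-4 - 2*t^-5 + 3*t^-6 - 2*t^-7 + t^-8 - t^-9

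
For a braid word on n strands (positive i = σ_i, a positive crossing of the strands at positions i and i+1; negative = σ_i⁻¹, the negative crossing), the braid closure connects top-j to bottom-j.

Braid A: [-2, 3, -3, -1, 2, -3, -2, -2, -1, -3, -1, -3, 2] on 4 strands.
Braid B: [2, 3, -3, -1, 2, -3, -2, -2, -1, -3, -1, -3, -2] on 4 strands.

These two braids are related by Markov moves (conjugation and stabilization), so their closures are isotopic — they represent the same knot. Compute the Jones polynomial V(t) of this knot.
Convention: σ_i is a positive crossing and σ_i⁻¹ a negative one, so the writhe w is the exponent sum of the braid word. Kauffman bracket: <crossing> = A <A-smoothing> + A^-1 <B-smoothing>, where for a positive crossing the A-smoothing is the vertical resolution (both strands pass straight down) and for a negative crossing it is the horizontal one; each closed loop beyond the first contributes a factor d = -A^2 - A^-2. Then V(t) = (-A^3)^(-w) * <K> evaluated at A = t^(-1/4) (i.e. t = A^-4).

Markov-equivalent braids have isotopic closures, hence identical knot invariants. Strip the Markov moves from each word to reach a common short braid β, then compute V(t) once on β.
Braid A: s2^-1 s3 s3^-1 s1^-1 s2 s3^-1 s2^-1 s2^-1 s1^-1 s3^-1 s1^-1 s3^-1 s2 on 4 strands reduces by inverse Markov moves (closure unchanged at each step):
  Deconjugate: the word is γ·β·γ⁻¹ with γ = s2^-1 s3 (prefix) and γ⁻¹ = s3^-1 s2 (suffix); strip both.
Reduced to β = s3^-1 s1^-1 s2 s3^-1 s2^-1 s2^-1 s1^-1 s3^-1 s1^-1 on 4 strands, 9 crossings.
Braid B: s2 s3 s3^-1 s1^-1 s2 s3^-1 s2^-1 s2^-1 s1^-1 s3^-1 s1^-1 s3^-1 s2^-1 on 4 strands reduces by inverse Markov moves (closure unchanged at each step):
  Deconjugate: the word is γ·β·γ⁻¹ with γ = s2 (prefix) and γ⁻¹ = s2^-1 (suffix); strip both.
  Deconjugate: the word is γ·β·γ⁻¹ with γ = s3 (prefix) and γ⁻¹ = s3^-1 (suffix); strip both.
Reduced to β = s3^-1 s1^-1 s2 s3^-1 s2^-1 s2^-1 s1^-1 s3^-1 s1^-1 on 4 strands, 9 crossings.
Both give the same β = s3^-1 s1^-1 s2 s3^-1 s2^-1 s2^-1 s1^-1 s3^-1 s1^-1 on 4 strands, so one state sum suffices:
Braid: s3^-1 s1^-1 s2 s3^-1 s2^-1 s2^-1 s1^-1 s3^-1 s1^-1 on 4 strands, 9 crossings.
Writhe w = (#positive) - (#negative) = 1 - 8 = -7.
Enumerate smoothing states for the bracket polynomial. There are 2^9 = 512 states.
Each crossing splits two ways (0=vertical, 1=horizontal). The state's weight is A^(#A-smoothings - #B-smoothings) * d^(loops - 1).
Tabulate the states by total A-exponent and number of loops L (A-exp: L × count):
  A^9: L=6 ×1
  A^7: L=5 ×9
  A^5: L=4 ×34, L=6 ×2
  A^3: L=3 ×67, L=5 ×17
  A^1: L=2 ×69, L=4 ×56, L=6 ×1
  A^-1: L=1 ×30, L=3 ×88, L=5 ×8
  A^-3: L=2 ×61, L=4 ×23
  A^-5: L=1 ×9, L=3 ×26, L=5 ×1
  A^-7: L=2 ×6, L=4 ×3
  A^-9: L=3 ×1
Each group contributes A^e * Σ count * d^(L-1):
Powers of d = -A^2 - A^-2: d^2 = A^4 + 2 + A^-4; d^3 = -A^6 - 3*A^2 - 3*A^-2 - A^-6; d^4 = A^8 + 4*A^4 + 6 + 4*A^-4 + A^-8; d^5 = -A^10 - 5*A^6 - 10*A^2 - 10*A^-2 - 5*A^-6 - A^-10.
  A^9 * (d^5) = -A^19 - 5*A^15 - 10*A^11 - 10*A^7 - 5*A^3 - A^-1
  A^7 * (9*d^4) = 9*A^15 + 36*A^11 + 54*A^7 + 36*A^3 + 9*A^-1
  A^5 * (34*d^3 + 2*d^5) = -2*A^15 - 44*A^11 - 122*A^7 - 122*A^3 - 44*A^-1 - 2*A^-5
  A^3 * (67*d^2 + 17*d^4) = 17*A^11 + 135*A^7 + 236*A^3 + 135*A^-1 + 17*A^-5
  A^1 * (69*d + 56*d^3 + d^5) = -A^11 - 61*A^7 - 247*A^3 - 247*A^-1 - 61*A^-5 - A^-9
  A^-1 * (30 + 88*d^2 + 8*d^4) = 8*A^7 + 120*A^3 + 254*A^-1 + 120*A^-5 + 8*A^-9
  A^-3 * (61*d + 23*d^3) = -23*A^3 - 130*A^-1 - 130*A^-5 - 23*A^-9
  A^-5 * (9 + 26*d^2 + d^4) = A^3 + 30*A^-1 + 67*A^-5 + 30*A^-9 + A^-13
  A^-7 * (6*d + 3*d^3) = -3*A^-1 - 15*A^-5 - 15*A^-9 - 3*A^-13
  A^-9 * (d^2) = A^-5 + 2*A^-9 + A^-13
Summing the groups: <K> = -A^19 + 2*A^15 - 2*A^11 + 4*A^7 - 4*A^3 + 3*A^-1 - 3*A^-5 + A^-9 - A^-13
Normalise by the writhe: (-A^3)^(-w) = (-A^3)^(7) = -A^21, so f(A) = -A^21 * <K> = A^40 - 2*A^36 + 2*A^32 - 4*A^28 + 4*A^24 - 3*A^20 + 3*A^16 - A^12 + A^8.
Substitute A = t^(-1/4), i.e. A^e → t^(-e/4): V(t) = t^-2 - t^-3 + 3*t^-4 - 3*t^-5 + 4*t^-6 - 4*t^-7 + 2*t^-8 - 2*t^-9 + t^-10

Answer: t^-2 - t^-3 + 3*t^-4 - 3*t^-5 + 4*t^-6 - 4*t^-7 + 2*t^-8 - 2*t^-9 + t^-10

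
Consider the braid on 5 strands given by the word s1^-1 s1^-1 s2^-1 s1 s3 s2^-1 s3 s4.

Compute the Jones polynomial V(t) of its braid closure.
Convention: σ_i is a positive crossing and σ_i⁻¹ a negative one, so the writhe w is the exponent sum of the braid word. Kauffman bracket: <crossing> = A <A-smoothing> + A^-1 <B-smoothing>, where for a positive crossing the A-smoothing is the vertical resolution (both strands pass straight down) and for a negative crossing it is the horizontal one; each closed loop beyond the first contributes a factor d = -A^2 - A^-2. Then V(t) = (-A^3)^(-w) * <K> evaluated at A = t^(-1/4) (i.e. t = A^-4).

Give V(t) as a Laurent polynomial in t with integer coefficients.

The presented braid s1^-1 s1^-1 s2^-1 s1 s3 s2^-1 s3 s4 on 5 strands reduces by inverse Markov moves (closure unchanged at each step):
  Destabilize: the word has the form β·s4 where s4 occurs only as the final letter (β ∈ B_4); drop it and the last strand → 4 strands.
Reduced to β = s1^-1 s1^-1 s2^-1 s1 s3 s2^-1 s3 on 4 strands, 7 crossings.
Compute on β:
Braid: s1^-1 s1^-1 s2^-1 s1 s3 s2^-1 s3 on 4 strands, 7 crossings.
Writhe w = (#positive) - (#negative) = 3 - 4 = -1.
Computing the Kauffman bracket via state sum. There are 2^7 = 128 states.
Each crossing splits two ways (0=vertical, 1=horizontal). The state's weight is A^(#A-smoothings - #B-smoothings) * d^(loops - 1).
Tabulate the states by total A-exponent and number of loops L (A-exp: L × count):
  A^7: L=4 ×1
  A^5: L=3 ×7
  A^3: L=2 ×17, L=4 ×4
  A^1: L=1 ×14, L=3 ×20, L=5 ×1
  A^-1: L=2 ×27, L=4 ×8
  A^-3: L=1 ×5, L=3 ×15, L=5 ×1
  A^-5: L=2 ×4, L=4 ×3
  A^-7: L=3 ×1
Each group contributes A^e * Σ count * d^(L-1):
Powers of d = -A^2 - A^-2: d^2 = A^4 + 2 + A^-4; d^3 = -A^6 - 3*A^2 - 3*A^-2 - A^-6; d^4 = A^8 + 4*A^4 + 6 + 4*A^-4 + A^-8.
  A^7 * (d^3) = -A^13 - 3*A^9 - 3*A^5 - A
  A^5 * (7*d^2) = 7*A^9 + 14*A^5 + 7*A
  A^3 * (17*d + 4*d^3) = -4*A^9 - 29*A^5 - 29*A - 4*A^-3
  A^1 * (14 + 20*d^2 + d^4) = A^9 + 24*A^5 + 60*A + 24*A^-3 + A^-7
  A^-1 * (27*d + 8*d^3) = -8*A^5 - 51*A - 51*A^-3 - 8*A^-7
  A^-3 * (5 + 15*d^2 + d^4) = A^5 + 19*A + 41*A^-3 + 19*A^-7 + A^-11
  A^-5 * (4*d + 3*d^3) = -3*A - 13*A^-3 - 13*A^-7 - 3*A^-11
  A^-7 * (d^2) = A^-3 + 2*A^-7 + A^-11
Summing the groups: <K> = -A^13 + A^9 - A^5 + 2*A - 2*A^-3 + A^-7 - A^-11
Normalise by the writhe: (-A^3)^(-w) = (-A^3)^(1) = -A^3, so f(A) = -A^3 * <K> = A^16 - A^12 + A^8 - 2*A^4 + 2 - A^-4 + A^-8.
Substitute A = t^(-1/4), i.e. A^e → t^(-e/4): V(t) = t^2 - t + 2 - 2*t^-1 + t^-2 - t^-3 + t^-4

Answer: t^2 - t + 2 - 2*t^-1 + t^-2 - t^-3 + t^-4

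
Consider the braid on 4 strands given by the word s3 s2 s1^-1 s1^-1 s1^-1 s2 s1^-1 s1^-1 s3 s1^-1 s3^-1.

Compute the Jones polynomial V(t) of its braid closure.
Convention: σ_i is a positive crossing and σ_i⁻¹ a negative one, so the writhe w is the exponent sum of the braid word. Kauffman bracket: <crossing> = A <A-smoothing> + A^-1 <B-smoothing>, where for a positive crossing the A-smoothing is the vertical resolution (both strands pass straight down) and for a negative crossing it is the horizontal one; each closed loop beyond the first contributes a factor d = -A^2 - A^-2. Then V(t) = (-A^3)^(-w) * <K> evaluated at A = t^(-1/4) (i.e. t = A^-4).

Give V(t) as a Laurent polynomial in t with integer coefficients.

1 - t^-1 + 3*t^-2 - 3*t^-3 + 3*t^-4 - 4*t^-5 + 3*t^-6 - 2*t^-7 + t^-8

Derivation:
The presented braid s3 s2 s1^-1 s1^-1 s1^-1 s2 s1^-1 s1^-1 s3 s1^-1 s3^-1 on 4 strands reduces by inverse Markov moves (closure unchanged at each step):
  Deconjugate: the word is γ·β·γ⁻¹ with γ = s3 (prefix) and γ⁻¹ = s3^-1 (suffix); strip both.
Reduced to β = s2 s1^-1 s1^-1 s1^-1 s2 s1^-1 s1^-1 s3 s1^-1 on 4 strands, 9 crossings.
Compute on β:
Braid: s2 s1^-1 s1^-1 s1^-1 s2 s1^-1 s1^-1 s3 s1^-1 on 4 strands, 9 crossings.
Writhe w = (#positive) - (#negative) = 3 - 6 = -3.
State-sum expansion of <K>. There are 2^9 = 512 states.
For each crossing: s=0 is the vertical smoothing, s=1 horizontal. Crossing k contributes A^(sign_k * (1 - 2*s_k)); loop factor d = -A^2 - A^-2.
Tabulate the states by total A-exponent and number of loops L (A-exp: L × count):
  A^9: L=8 ×1
  A^7: L=7 ×9
  A^5: L=6 ×36
  A^3: L=5 ×84
  A^1: L=4 ×126
  A^-1: L=3 ×124, L=5 ×2
  A^-3: L=2 ×75, L=4 ×9
  A^-5: L=1 ×21, L=3 ×15
  A^-7: L=2 ×8, L=4 ×1
  A^-9: L=3 ×1
Each group contributes A^e * Σ count * d^(L-1):
Powers of d = -A^2 - A^-2: d^2 = A^4 + 2 + A^-4; d^3 = -A^6 - 3*A^2 - 3*A^-2 - A^-6; d^4 = A^8 + 4*A^4 + 6 + 4*A^-4 + A^-8; d^5 = -A^10 - 5*A^6 - 10*A^2 - 10*A^-2 - 5*A^-6 - A^-10; d^6 = A^12 + 6*A^8 + 15*A^4 + 20 + 15*A^-4 + 6*A^-8 + A^-12; d^7 = -A^14 - 7*A^10 - 21*A^6 - 35*A^2 - 35*A^-2 - 21*A^-6 - 7*A^-10 - A^-14.
  A^9 * (d^7) = -A^23 - 7*A^19 - 21*A^15 - 35*A^11 - 35*A^7 - 21*A^3 - 7*A^-1 - A^-5
  A^7 * (9*d^6) = 9*A^19 + 54*A^15 + 135*A^11 + 180*A^7 + 135*A^3 + 54*A^-1 + 9*A^-5
  A^5 * (36*d^5) = -36*A^15 - 180*A^11 - 360*A^7 - 360*A^3 - 180*A^-1 - 36*A^-5
  A^3 * (84*d^4) = 84*A^11 + 336*A^7 + 504*A^3 + 336*A^-1 + 84*A^-5
  A^1 * (126*d^3) = -126*A^7 - 378*A^3 - 378*A^-1 - 126*A^-5
  A^-1 * (124*d^2 + 2*d^4) = 2*A^7 + 132*A^3 + 260*A^-1 + 132*A^-5 + 2*A^-9
  A^-3 * (75*d + 9*d^3) = -9*A^3 - 102*A^-1 - 102*A^-5 - 9*A^-9
  A^-5 * (21 + 15*d^2) = 15*A^-1 + 51*A^-5 + 15*A^-9
  A^-7 * (8*d + d^3) = -A^-1 - 11*A^-5 - 11*A^-9 - A^-13
  A^-9 * (d^2) = A^-5 + 2*A^-9 + A^-13
Summing the groups: <K> = -A^23 + 2*A^19 - 3*A^15 + 4*A^11 - 3*A^7 + 3*A^3 - 3*A^-1 + A^-5 - A^-9
Normalise by the writhe: (-A^3)^(-w) = (-A^3)^(3) = -A^9, so f(A) = -A^9 * <K> = A^32 - 2*A^28 + 3*A^24 - 4*A^20 + 3*A^16 - 3*A^12 + 3*A^8 - A^4 + 1.
Substitute A = t^(-1/4), i.e. A^e → t^(-e/4): V(t) = 1 - t^-1 + 3*t^-2 - 3*t^-3 + 3*t^-4 - 4*t^-5 + 3*t^-6 - 2*t^-7 + t^-8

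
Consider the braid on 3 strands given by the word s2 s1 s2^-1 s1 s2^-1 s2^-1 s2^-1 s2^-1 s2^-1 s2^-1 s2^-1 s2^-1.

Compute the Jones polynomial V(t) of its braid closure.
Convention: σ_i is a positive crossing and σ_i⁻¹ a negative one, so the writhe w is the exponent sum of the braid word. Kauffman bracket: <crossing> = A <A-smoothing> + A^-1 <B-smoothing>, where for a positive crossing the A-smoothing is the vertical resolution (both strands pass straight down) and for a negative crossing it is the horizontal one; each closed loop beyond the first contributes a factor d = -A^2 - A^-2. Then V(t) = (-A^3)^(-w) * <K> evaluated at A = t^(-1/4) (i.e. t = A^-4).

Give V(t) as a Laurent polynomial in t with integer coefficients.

t^-1 - t^-2 + 2*t^-3 - 2*t^-4 + 3*t^-5 - 3*t^-6 + 3*t^-7 - 3*t^-8 + 2*t^-9 - 2*t^-10 + t^-11

Derivation:
The presented braid s2 s1 s2^-1 s1 s2^-1 s2^-1 s2^-1 s2^-1 s2^-1 s2^-1 s2^-1 s2^-1 on 3 strands reduces by inverse Markov moves (closure unchanged at each step):
  Deconjugate: the word is γ·β·γ⁻¹ with γ = s2 (prefix) and γ⁻¹ = s2^-1 (suffix); strip both.
Reduced to β = s1 s2^-1 s1 s2^-1 s2^-1 s2^-1 s2^-1 s2^-1 s2^-1 s2^-1 on 3 strands, 10 crossings.
Compute on β:
Braid: s1 s2^-1 s1 s2^-1 s2^-1 s2^-1 s2^-1 s2^-1 s2^-1 s2^-1 on 3 strands, 10 crossings.
Writhe w = (#positive) - (#negative) = 2 - 8 = -6.
Enumerate smoothing states for the bracket polynomial. There are 2^10 = 1024 states.
Each crossing splits two ways (0=vertical, 1=horizontal). The state's weight is A^(#A-smoothings - #B-smoothings) * d^(loops - 1).
Tabulate the states by total A-exponent and number of loops L (A-exp: L × count):
  A^10: L=9 ×1
  A^8: L=8 ×10
  A^6: L=7 ×45
  A^4: L=6 ×119, L=8 ×1
  A^2: L=5 ×203, L=7 ×7
  A^0: L=4 ×231, L=6 ×21
  A^-2: L=3 ×175, L=5 ×35
  A^-4: L=2 ×85, L=4 ×35
  A^-6: L=1 ×23, L=3 ×22
  A^-8: L=2 ×10
  A^-10: L=3 ×1
Each group contributes A^e * Σ count * d^(L-1):
Powers of d = -A^2 - A^-2: d^2 = A^4 + 2 + A^-4; d^3 = -A^6 - 3*A^2 - 3*A^-2 - A^-6; d^4 = A^8 + 4*A^4 + 6 + 4*A^-4 + A^-8; d^5 = -A^10 - 5*A^6 - 10*A^2 - 10*A^-2 - 5*A^-6 - A^-10; d^6 = A^12 + 6*A^8 + 15*A^4 + 20 + 15*A^-4 + 6*A^-8 + A^-12; d^7 = -A^14 - 7*A^10 - 21*A^6 - 35*A^2 - 35*A^-2 - 21*A^-6 - 7*A^-10 - A^-14; d^8 = A^16 + 8*A^12 + 28*A^8 + 56*A^4 + 70 + 56*A^-4 + 28*A^-8 + 8*A^-12 + A^-16.
  A^10 * (d^8) = A^26 + 8*A^22 + 28*A^18 + 56*A^14 + 70*A^10 + 56*A^6 + 28*A^2 + 8*A^-2 + A^-6
  A^8 * (10*d^7) = -10*A^22 - 70*A^18 - 210*A^14 - 350*A^10 - 350*A^6 - 210*A^2 - 70*A^-2 - 10*A^-6
  A^6 * (45*d^6) = 45*A^18 + 270*A^14 + 675*A^10 + 900*A^6 + 675*A^2 + 270*A^-2 + 45*A^-6
  A^4 * (119*d^5 + d^7) = -A^18 - 126*A^14 - 616*A^10 - 1225*A^6 - 1225*A^2 - 616*A^-2 - 126*A^-6 - A^-10
  A^2 * (203*d^4 + 7*d^6) = 7*A^14 + 245*A^10 + 917*A^6 + 1358*A^2 + 917*A^-2 + 245*A^-6 + 7*A^-10
  A^0 * (231*d^3 + 21*d^5) = -21*A^10 - 336*A^6 - 903*A^2 - 903*A^-2 - 336*A^-6 - 21*A^-10
  A^-2 * (175*d^2 + 35*d^4) = 35*A^6 + 315*A^2 + 560*A^-2 + 315*A^-6 + 35*A^-10
  A^-4 * (85*d + 35*d^3) = -35*A^2 - 190*A^-2 - 190*A^-6 - 35*A^-10
  A^-6 * (23 + 22*d^2) = 22*A^-2 + 67*A^-6 + 22*A^-10
  A^-8 * (10*d) = -10*A^-6 - 10*A^-10
  A^-10 * (d^2) = A^-6 + 2*A^-10 + A^-14
Summing the groups: <K> = A^26 - 2*A^22 + 2*A^18 - 3*A^14 + 3*A^10 - 3*A^6 + 3*A^2 - 2*A^-2 + 2*A^-6 - A^-10 + A^-14
Normalise by the writhe: (-A^3)^(-w) = (-A^3)^(6) = A^18, so f(A) = A^18 * <K> = A^44 - 2*A^40 + 2*A^36 - 3*A^32 + 3*A^28 - 3*A^24 + 3*A^20 - 2*A^16 + 2*A^12 - A^8 + A^4.
Substitute A = t^(-1/4), i.e. A^e → t^(-e/4): V(t) = t^-1 - t^-2 + 2*t^-3 - 2*t^-4 + 3*t^-5 - 3*t^-6 + 3*t^-7 - 3*t^-8 + 2*t^-9 - 2*t^-10 + t^-11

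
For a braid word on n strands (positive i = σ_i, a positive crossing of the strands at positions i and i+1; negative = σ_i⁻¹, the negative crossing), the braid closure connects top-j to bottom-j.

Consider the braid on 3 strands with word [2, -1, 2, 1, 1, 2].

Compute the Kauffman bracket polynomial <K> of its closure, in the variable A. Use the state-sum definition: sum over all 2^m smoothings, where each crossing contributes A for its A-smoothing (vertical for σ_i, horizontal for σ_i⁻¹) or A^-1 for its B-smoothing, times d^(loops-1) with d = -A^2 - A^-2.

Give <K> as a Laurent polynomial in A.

A^8 - A^4 + 2 - A^-4 + A^-8 - A^-12

Derivation:
Braid: s2 s1^-1 s2 s1 s1 s2 on 3 strands, 6 crossings.
Writhe w = (#positive) - (#negative) = 5 - 1 = 4.
Computing the Kauffman bracket via state sum. There are 2^6 = 64 states.
For each crossing: s=0 is the vertical smoothing, s=1 horizontal. Crossing k contributes A^(sign_k * (1 - 2*s_k)); loop factor d = -A^2 - A^-2.
Tabulate the states by total A-exponent and number of loops L (A-exp: L × count):
  A^6: L=2 ×1
  A^4: L=1 ×3, L=3 ×3
  A^2: L=2 ×14, L=4 ×1
  A^0: L=1 ×10, L=3 ×10
  A^-2: L=2 ×13, L=4 ×2
  A^-4: L=3 ×6
  A^-6: L=4 ×1
Each group contributes A^e * Σ count * d^(L-1):
Powers of d = -A^2 - A^-2: d^2 = A^4 + 2 + A^-4; d^3 = -A^6 - 3*A^2 - 3*A^-2 - A^-6.
  A^6 * (d) = -A^8 - A^4
  A^4 * (3 + 3*d^2) = 3*A^8 + 9*A^4 + 3
  A^2 * (14*d + d^3) = -A^8 - 17*A^4 - 17 - A^-4
  A^0 * (10 + 10*d^2) = 10*A^4 + 30 + 10*A^-4
  A^-2 * (13*d + 2*d^3) = -2*A^4 - 19 - 19*A^-4 - 2*A^-8
  A^-4 * (6*d^2) = 6 + 12*A^-4 + 6*A^-8
  A^-6 * (d^3) = -1 - 3*A^-4 - 3*A^-8 - A^-12
Summing the groups: <K> = A^8 - A^4 + 2 - A^-4 + A^-8 - A^-12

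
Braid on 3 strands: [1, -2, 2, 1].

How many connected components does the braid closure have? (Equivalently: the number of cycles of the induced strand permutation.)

3

Derivation:
Track the strand permutation on 3 strands, starting from identity.
  step 1: s1 swaps positions 1,2 -> [2 1 3]
  step 2: s2^-1 swaps positions 2,3 -> [2 3 1]
  step 3: s2 swaps positions 2,3 -> [2 1 3]
  step 4: s1 swaps positions 1,2 -> [1 2 3]
Final permutation (position -> original strand): [1 2 3]
Closure components = cycle count of this permutation = 3.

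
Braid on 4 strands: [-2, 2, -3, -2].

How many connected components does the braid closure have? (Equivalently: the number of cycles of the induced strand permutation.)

2

Derivation:
Track the strand permutation on 4 strands, starting from identity.
  step 1: s2^-1 swaps positions 2,3 -> [1 3 2 4]
  step 2: s2 swaps positions 2,3 -> [1 2 3 4]
  step 3: s3^-1 swaps positions 3,4 -> [1 2 4 3]
  step 4: s2^-1 swaps positions 2,3 -> [1 4 2 3]
Final permutation (position -> original strand): [1 4 2 3]
Closure components = cycle count of this permutation = 2.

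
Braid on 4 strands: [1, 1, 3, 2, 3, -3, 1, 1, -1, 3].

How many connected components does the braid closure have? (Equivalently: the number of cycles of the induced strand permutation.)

2

Derivation:
Track the strand permutation on 4 strands, starting from identity.
  step 1: s1 swaps positions 1,2 -> [2 1 3 4]
  step 2: s1 swaps positions 1,2 -> [1 2 3 4]
  step 3: s3 swaps positions 3,4 -> [1 2 4 3]
  step 4: s2 swaps positions 2,3 -> [1 4 2 3]
  step 5: s3 swaps positions 3,4 -> [1 4 3 2]
  step 6: s3^-1 swaps positions 3,4 -> [1 4 2 3]
  step 7: s1 swaps positions 1,2 -> [4 1 2 3]
  step 8: s1 swaps positions 1,2 -> [1 4 2 3]
  step 9: s1^-1 swaps positions 1,2 -> [4 1 2 3]
  step 10: s3 swaps positions 3,4 -> [4 1 3 2]
Final permutation (position -> original strand): [4 1 3 2]
Closure components = cycle count of this permutation = 2.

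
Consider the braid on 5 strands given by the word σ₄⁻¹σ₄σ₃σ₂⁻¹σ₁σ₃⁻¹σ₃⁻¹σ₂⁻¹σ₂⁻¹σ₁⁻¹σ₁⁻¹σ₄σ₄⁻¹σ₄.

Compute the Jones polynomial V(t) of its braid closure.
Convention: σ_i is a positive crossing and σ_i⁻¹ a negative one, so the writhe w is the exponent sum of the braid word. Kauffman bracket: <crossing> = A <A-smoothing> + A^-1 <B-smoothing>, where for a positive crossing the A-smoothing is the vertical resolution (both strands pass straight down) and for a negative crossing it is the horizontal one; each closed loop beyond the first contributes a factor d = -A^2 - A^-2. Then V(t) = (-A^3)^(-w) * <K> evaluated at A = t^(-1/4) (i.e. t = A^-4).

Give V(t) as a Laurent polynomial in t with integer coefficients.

The presented braid s4^-1 s4 s3 s2^-1 s1 s3^-1 s3^-1 s2^-1 s2^-1 s1^-1 s1^-1 s4 s4^-1 s4 on 5 strands reduces by inverse Markov moves (closure unchanged at each step):
  Deconjugate: the word is γ·β·γ⁻¹ with γ = s4^-1 s4 (prefix) and γ⁻¹ = s4^-1 s4 (suffix); strip both.
  Destabilize: the word has the form β·s4 where s4 occurs only as the final letter (β ∈ B_4); drop it and the last strand → 4 strands.
Reduced to β = s3 s2^-1 s1 s3^-1 s3^-1 s2^-1 s2^-1 s1^-1 s1^-1 on 4 strands, 9 crossings.
Compute on β:
Braid: s3 s2^-1 s1 s3^-1 s3^-1 s2^-1 s2^-1 s1^-1 s1^-1 on 4 strands, 9 crossings.
Writhe w = (#positive) - (#negative) = 2 - 7 = -5.
Computing the Kauffman bracket via state sum. There are 2^9 = 512 states.
Smooth each crossing (0=||, 1=⌣⌢); contribution A^(Σ sign_k(1-2s_k)) * d^(L-1).
Tabulate the states by total A-exponent and number of loops L (A-exp: L × count):
  A^9: L=5 ×1
  A^7: L=4 ×9
  A^5: L=3 ×31, L=5 ×5
  A^3: L=2 ×48, L=4 ×35, L=6 ×1
  A^1: L=1 ×28, L=3 ×86, L=5 ×12
  A^-1: L=2 ×82, L=4 ×43, L=6 ×1
  A^-3: L=1 ×20, L=3 ×58, L=5 ×6
  A^-5: L=2 ×25, L=4 ×11
  A^-7: L=1 ×3, L=3 ×6
  A^-9: L=2 ×1
Each group contributes A^e * Σ count * d^(L-1):
Powers of d = -A^2 - A^-2: d^2 = A^4 + 2 + A^-4; d^3 = -A^6 - 3*A^2 - 3*A^-2 - A^-6; d^4 = A^8 + 4*A^4 + 6 + 4*A^-4 + A^-8; d^5 = -A^10 - 5*A^6 - 10*A^2 - 10*A^-2 - 5*A^-6 - A^-10.
  A^9 * (d^4) = A^17 + 4*A^13 + 6*A^9 + 4*A^5 + A
  A^7 * (9*d^3) = -9*A^13 - 27*A^9 - 27*A^5 - 9*A
  A^5 * (31*d^2 + 5*d^4) = 5*A^13 + 51*A^9 + 92*A^5 + 51*A + 5*A^-3
  A^3 * (48*d + 35*d^3 + d^5) = -A^13 - 40*A^9 - 163*A^5 - 163*A - 40*A^-3 - A^-7
  A^1 * (28 + 86*d^2 + 12*d^4) = 12*A^9 + 134*A^5 + 272*A + 134*A^-3 + 12*A^-7
  A^-1 * (82*d + 43*d^3 + d^5) = -A^9 - 48*A^5 - 221*A - 221*A^-3 - 48*A^-7 - A^-11
  A^-3 * (20 + 58*d^2 + 6*d^4) = 6*A^5 + 82*A + 172*A^-3 + 82*A^-7 + 6*A^-11
  A^-5 * (25*d + 11*d^3) = -11*A - 58*A^-3 - 58*A^-7 - 11*A^-11
  A^-7 * (3 + 6*d^2) = 6*A^-3 + 15*A^-7 + 6*A^-11
  A^-9 * (d) = -A^-7 - A^-11
Summing the groups: <K> = A^17 - A^13 + A^9 - 2*A^5 + 2*A - 2*A^-3 + A^-7 - A^-11
Normalise by the writhe: (-A^3)^(-w) = (-A^3)^(5) = -A^15, so f(A) = -A^15 * <K> = -A^32 + A^28 - A^24 + 2*A^20 - 2*A^16 + 2*A^12 - A^8 + A^4.
Substitute A = t^(-1/4), i.e. A^e → t^(-e/4): V(t) = t^-1 - t^-2 + 2*t^-3 - 2*t^-4 + 2*t^-5 - t^-6 + t^-7 - t^-8

Answer: t^-1 - t^-2 + 2*t^-3 - 2*t^-4 + 2*t^-5 - t^-6 + t^-7 - t^-8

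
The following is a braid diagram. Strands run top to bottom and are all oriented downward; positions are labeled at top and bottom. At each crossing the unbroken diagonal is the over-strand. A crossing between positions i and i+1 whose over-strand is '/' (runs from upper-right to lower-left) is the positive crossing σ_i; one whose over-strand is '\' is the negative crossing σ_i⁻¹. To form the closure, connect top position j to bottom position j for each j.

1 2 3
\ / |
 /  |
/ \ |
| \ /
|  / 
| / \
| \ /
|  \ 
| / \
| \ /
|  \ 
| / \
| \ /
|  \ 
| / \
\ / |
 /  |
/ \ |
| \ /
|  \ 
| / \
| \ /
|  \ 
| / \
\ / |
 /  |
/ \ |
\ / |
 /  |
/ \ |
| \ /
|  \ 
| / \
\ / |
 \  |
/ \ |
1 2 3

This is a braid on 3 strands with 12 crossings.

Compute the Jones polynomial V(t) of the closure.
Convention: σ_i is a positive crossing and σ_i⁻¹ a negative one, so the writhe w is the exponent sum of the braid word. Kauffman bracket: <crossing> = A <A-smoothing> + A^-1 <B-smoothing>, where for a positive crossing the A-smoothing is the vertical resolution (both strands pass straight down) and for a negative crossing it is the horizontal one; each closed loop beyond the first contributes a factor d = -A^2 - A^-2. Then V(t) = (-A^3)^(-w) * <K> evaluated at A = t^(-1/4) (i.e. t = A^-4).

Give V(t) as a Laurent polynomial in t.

-t^2 + 2*t - 3 + 5*t^-1 - 4*t^-2 + 5*t^-3 - 4*t^-4 + 2*t^-5 - t^-6

Derivation:
Reading the diagram top to bottom ('/'-over between positions i,i+1 = s_i, '\'-over = s_i^-1): braid word = s1 s2 s2^-1 s2^-1 s2^-1 s1 s2^-1 s2^-1 s1 s1 s2^-1 s1^-1.
The presented braid s1 s2 s2^-1 s2^-1 s2^-1 s1 s2^-1 s2^-1 s1 s1 s2^-1 s1^-1 on 3 strands reduces by inverse Markov moves (closure unchanged at each step):
  Deconjugate: the word is γ·β·γ⁻¹ with γ = s1 s2 (prefix) and γ⁻¹ = s2^-1 s1^-1 (suffix); strip both.
Reduced to β = s2^-1 s2^-1 s2^-1 s1 s2^-1 s2^-1 s1 s1 on 3 strands, 8 crossings.
Compute on β:
Braid: s2^-1 s2^-1 s2^-1 s1 s2^-1 s2^-1 s1 s1 on 3 strands, 8 crossings.
Writhe w = (#positive) - (#negative) = 3 - 5 = -2.
Computing the Kauffman bracket via state sum. There are 2^8 = 256 states.
Each crossing splits two ways (0=vertical, 1=horizontal). The state's weight is A^(#A-smoothings - #B-smoothings) * d^(loops - 1).
Tabulate the states by total A-exponent and number of loops L (A-exp: L × count):
  A^8: L=6 ×1
  A^6: L=5 ×8
  A^4: L=4 ×27, L=6 ×1
  A^2: L=3 ×50, L=5 ×6
  A^0: L=2 ×53, L=4 ×17
  A^-2: L=1 ×27, L=3 ×28, L=5 ×1
  A^-4: L=2 ×24, L=4 ×4
  A^-6: L=3 ×8
  A^-8: L=4 ×1
Each group contributes A^e * Σ count * d^(L-1):
Powers of d = -A^2 - A^-2: d^2 = A^4 + 2 + A^-4; d^3 = -A^6 - 3*A^2 - 3*A^-2 - A^-6; d^4 = A^8 + 4*A^4 + 6 + 4*A^-4 + A^-8; d^5 = -A^10 - 5*A^6 - 10*A^2 - 10*A^-2 - 5*A^-6 - A^-10.
  A^8 * (d^5) = -A^18 - 5*A^14 - 10*A^10 - 10*A^6 - 5*A^2 - A^-2
  A^6 * (8*d^4) = 8*A^14 + 32*A^10 + 48*A^6 + 32*A^2 + 8*A^-2
  A^4 * (27*d^3 + d^5) = -A^14 - 32*A^10 - 91*A^6 - 91*A^2 - 32*A^-2 - A^-6
  A^2 * (50*d^2 + 6*d^4) = 6*A^10 + 74*A^6 + 136*A^2 + 74*A^-2 + 6*A^-6
  A^0 * (53*d + 17*d^3) = -17*A^6 - 104*A^2 - 104*A^-2 - 17*A^-6
  A^-2 * (27 + 28*d^2 + d^4) = A^6 + 32*A^2 + 89*A^-2 + 32*A^-6 + A^-10
  A^-4 * (24*d + 4*d^3) = -4*A^2 - 36*A^-2 - 36*A^-6 - 4*A^-10
  A^-6 * (8*d^2) = 8*A^-2 + 16*A^-6 + 8*A^-10
  A^-8 * (d^3) = -A^-2 - 3*A^-6 - 3*A^-10 - A^-14
Summing the groups: <K> = -A^18 + 2*A^14 - 4*A^10 + 5*A^6 - 4*A^2 + 5*A^-2 - 3*A^-6 + 2*A^-10 - A^-14
Normalise by the writhe: (-A^3)^(-w) = (-A^3)^(2) = A^6, so f(A) = A^6 * <K> = -A^24 + 2*A^20 - 4*A^16 + 5*A^12 - 4*A^8 + 5*A^4 - 3 + 2*A^-4 - A^-8.
Substitute A = t^(-1/4), i.e. A^e → t^(-e/4): V(t) = -t^2 + 2*t - 3 + 5*t^-1 - 4*t^-2 + 5*t^-3 - 4*t^-4 + 2*t^-5 - t^-6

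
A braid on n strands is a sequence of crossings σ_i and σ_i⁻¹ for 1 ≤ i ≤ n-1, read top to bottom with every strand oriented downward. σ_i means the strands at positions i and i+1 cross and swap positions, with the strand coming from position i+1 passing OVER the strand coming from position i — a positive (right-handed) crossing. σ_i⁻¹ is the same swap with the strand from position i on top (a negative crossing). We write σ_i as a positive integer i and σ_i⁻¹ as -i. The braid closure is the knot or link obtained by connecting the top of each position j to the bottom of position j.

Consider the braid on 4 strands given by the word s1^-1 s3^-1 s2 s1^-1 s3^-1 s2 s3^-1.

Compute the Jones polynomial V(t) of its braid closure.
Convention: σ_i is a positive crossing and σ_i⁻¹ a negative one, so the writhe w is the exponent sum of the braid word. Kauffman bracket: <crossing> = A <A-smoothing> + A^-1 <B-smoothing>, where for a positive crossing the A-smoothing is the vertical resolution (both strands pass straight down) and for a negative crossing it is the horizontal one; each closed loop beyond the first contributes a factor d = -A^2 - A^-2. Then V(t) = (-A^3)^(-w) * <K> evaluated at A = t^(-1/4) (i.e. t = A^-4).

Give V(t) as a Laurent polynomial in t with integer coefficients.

Braid: s1^-1 s3^-1 s2 s1^-1 s3^-1 s2 s3^-1 on 4 strands, 7 crossings.
Writhe w = (#positive) - (#negative) = 2 - 5 = -3.
State-sum expansion of <K>. There are 2^7 = 128 states.
Each crossing splits two ways (0=vertical, 1=horizontal). The state's weight is A^(#A-smoothings - #B-smoothings) * d^(loops - 1).
Tabulate the states by total A-exponent and number of loops L (A-exp: L × count):
  A^7: L=5 ×1
  A^5: L=4 ×7
  A^3: L=3 ×20, L=5 ×1
  A^1: L=2 ×29, L=4 ×6
  A^-1: L=1 ×19, L=3 ×16
  A^-3: L=2 ×19, L=4 ×2
  A^-5: L=3 ×7
  A^-7: L=4 ×1
Each group contributes A^e * Σ count * d^(L-1):
Powers of d = -A^2 - A^-2: d^2 = A^4 + 2 + A^-4; d^3 = -A^6 - 3*A^2 - 3*A^-2 - A^-6; d^4 = A^8 + 4*A^4 + 6 + 4*A^-4 + A^-8.
  A^7 * (d^4) = A^15 + 4*A^11 + 6*A^7 + 4*A^3 + A^-1
  A^5 * (7*d^3) = -7*A^11 - 21*A^7 - 21*A^3 - 7*A^-1
  A^3 * (20*d^2 + d^4) = A^11 + 24*A^7 + 46*A^3 + 24*A^-1 + A^-5
  A^1 * (29*d + 6*d^3) = -6*A^7 - 47*A^3 - 47*A^-1 - 6*A^-5
  A^-1 * (19 + 16*d^2) = 16*A^3 + 51*A^-1 + 16*A^-5
  A^-3 * (19*d + 2*d^3) = -2*A^3 - 25*A^-1 - 25*A^-5 - 2*A^-9
  A^-5 * (7*d^2) = 7*A^-1 + 14*A^-5 + 7*A^-9
  A^-7 * (d^3) = -A^-1 - 3*A^-5 - 3*A^-9 - A^-13
Summing the groups: <K> = A^15 - 2*A^11 + 3*A^7 - 4*A^3 + 3*A^-1 - 3*A^-5 + 2*A^-9 - A^-13
Normalise by the writhe: (-A^3)^(-w) = (-A^3)^(3) = -A^9, so f(A) = -A^9 * <K> = -A^24 + 2*A^20 - 3*A^16 + 4*A^12 - 3*A^8 + 3*A^4 - 2 + A^-4.
Substitute A = t^(-1/4), i.e. A^e → t^(-e/4): V(t) = t - 2 + 3*t^-1 - 3*t^-2 + 4*t^-3 - 3*t^-4 + 2*t^-5 - t^-6

Answer: t - 2 + 3*t^-1 - 3*t^-2 + 4*t^-3 - 3*t^-4 + 2*t^-5 - t^-6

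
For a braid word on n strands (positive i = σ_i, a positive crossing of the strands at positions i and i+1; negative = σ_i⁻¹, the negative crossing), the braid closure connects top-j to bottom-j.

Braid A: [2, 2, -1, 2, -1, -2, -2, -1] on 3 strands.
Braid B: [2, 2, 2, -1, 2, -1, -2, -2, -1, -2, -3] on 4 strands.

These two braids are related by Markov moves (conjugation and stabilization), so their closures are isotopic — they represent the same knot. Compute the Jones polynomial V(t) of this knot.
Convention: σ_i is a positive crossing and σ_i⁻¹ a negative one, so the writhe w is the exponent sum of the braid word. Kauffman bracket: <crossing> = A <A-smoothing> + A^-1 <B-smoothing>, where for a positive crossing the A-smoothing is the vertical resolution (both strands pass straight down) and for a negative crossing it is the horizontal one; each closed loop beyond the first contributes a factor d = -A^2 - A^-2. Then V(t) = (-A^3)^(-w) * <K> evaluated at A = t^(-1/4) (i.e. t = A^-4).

-t + 2 - t^-1 + 2*t^-2 - t^-3 + t^-4 - t^-5

Derivation:
Markov-equivalent braids have isotopic closures, hence identical knot invariants. Strip the Markov moves from each word to reach a common short braid β, then compute V(t) once on β.
Braid A: s2 s2 s1^-1 s2 s1^-1 s2^-1 s2^-1 s1^-1 on 3 strands has no conjugating prefix/suffix or stabilization to strip; take β = s2 s2 s1^-1 s2 s1^-1 s2^-1 s2^-1 s1^-1.
Braid B: s2 s2 s2 s1^-1 s2 s1^-1 s2^-1 s2^-1 s1^-1 s2^-1 s3^-1 on 4 strands reduces by inverse Markov moves (closure unchanged at each step):
  Destabilize: the word has the form β·s3^-1 where s3^-1 occurs only as the final letter (β ∈ B_3); drop it and the last strand → 3 strands.
  Deconjugate: the word is γ·β·γ⁻¹ with γ = s2 (prefix) and γ⁻¹ = s2^-1 (suffix); strip both.
Reduced to β = s2 s2 s1^-1 s2 s1^-1 s2^-1 s2^-1 s1^-1 on 3 strands, 8 crossings.
Both give the same β = s2 s2 s1^-1 s2 s1^-1 s2^-1 s2^-1 s1^-1 on 3 strands, so one state sum suffices:
Braid: s2 s2 s1^-1 s2 s1^-1 s2^-1 s2^-1 s1^-1 on 3 strands, 8 crossings.
Writhe w = (#positive) - (#negative) = 3 - 5 = -2.
Enumerate smoothing states for the bracket polynomial. There are 2^8 = 256 states.
Each crossing splits two ways (0=vertical, 1=horizontal). The state's weight is A^(#A-smoothings - #B-smoothings) * d^(loops - 1).
Tabulate the states by total A-exponent and number of loops L (A-exp: L × count):
  A^8: L=4 ×1
  A^6: L=3 ×8
  A^4: L=2 ×23, L=4 ×5
  A^2: L=1 ×22, L=3 ×33, L=5 ×1
  A^0: L=2 ×52, L=4 ×18
  A^-2: L=1 ×13, L=3 ×37, L=5 ×6
  A^-4: L=2 ×14, L=4 ×13, L=6 ×1
  A^-6: L=3 ×6, L=5 ×2
  A^-8: L=4 ×1
Each group contributes A^e * Σ count * d^(L-1):
Powers of d = -A^2 - A^-2: d^2 = A^4 + 2 + A^-4; d^3 = -A^6 - 3*A^2 - 3*A^-2 - A^-6; d^4 = A^8 + 4*A^4 + 6 + 4*A^-4 + A^-8; d^5 = -A^10 - 5*A^6 - 10*A^2 - 10*A^-2 - 5*A^-6 - A^-10.
  A^8 * (d^3) = -A^14 - 3*A^10 - 3*A^6 - A^2
  A^6 * (8*d^2) = 8*A^10 + 16*A^6 + 8*A^2
  A^4 * (23*d + 5*d^3) = -5*A^10 - 38*A^6 - 38*A^2 - 5*A^-2
  A^2 * (22 + 33*d^2 + d^4) = A^10 + 37*A^6 + 94*A^2 + 37*A^-2 + A^-6
  A^0 * (52*d + 18*d^3) = -18*A^6 - 106*A^2 - 106*A^-2 - 18*A^-6
  A^-2 * (13 + 37*d^2 + 6*d^4) = 6*A^6 + 61*A^2 + 123*A^-2 + 61*A^-6 + 6*A^-10
  A^-4 * (14*d + 13*d^3 + d^5) = -A^6 - 18*A^2 - 63*A^-2 - 63*A^-6 - 18*A^-10 - A^-14
  A^-6 * (6*d^2 + 2*d^4) = 2*A^2 + 14*A^-2 + 24*A^-6 + 14*A^-10 + 2*A^-14
  A^-8 * (d^3) = -A^-2 - 3*A^-6 - 3*A^-10 - A^-14
Summing the groups: <K> = -A^14 + A^10 - A^6 + 2*A^2 - A^-2 + 2*A^-6 - A^-10
Normalise by the writhe: (-A^3)^(-w) = (-A^3)^(2) = A^6, so f(A) = A^6 * <K> = -A^20 + A^16 - A^12 + 2*A^8 - A^4 + 2 - A^-4.
Substitute A = t^(-1/4), i.e. A^e → t^(-e/4): V(t) = -t + 2 - t^-1 + 2*t^-2 - t^-3 + t^-4 - t^-5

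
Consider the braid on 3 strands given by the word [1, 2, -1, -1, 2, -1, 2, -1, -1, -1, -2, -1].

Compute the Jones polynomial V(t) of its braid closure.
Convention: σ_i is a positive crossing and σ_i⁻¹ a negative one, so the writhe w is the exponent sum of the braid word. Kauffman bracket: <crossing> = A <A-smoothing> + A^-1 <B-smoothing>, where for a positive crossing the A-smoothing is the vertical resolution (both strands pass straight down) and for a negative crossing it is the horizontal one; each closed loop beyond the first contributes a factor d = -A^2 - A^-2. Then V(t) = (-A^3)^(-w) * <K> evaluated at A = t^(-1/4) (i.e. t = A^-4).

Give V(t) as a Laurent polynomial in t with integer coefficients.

1 - t^-1 + 2*t^-2 - 2*t^-3 + 3*t^-4 - 3*t^-5 + 2*t^-6 - 2*t^-7 + t^-8

Derivation:
The presented braid s1 s2 s1^-1 s1^-1 s2 s1^-1 s2 s1^-1 s1^-1 s1^-1 s2^-1 s1^-1 on 3 strands reduces by inverse Markov moves (closure unchanged at each step):
  Deconjugate: the word is γ·β·γ⁻¹ with γ = s1 s2 (prefix) and γ⁻¹ = s2^-1 s1^-1 (suffix); strip both.
Reduced to β = s1^-1 s1^-1 s2 s1^-1 s2 s1^-1 s1^-1 s1^-1 on 3 strands, 8 crossings.
Compute on β:
Braid: s1^-1 s1^-1 s2 s1^-1 s2 s1^-1 s1^-1 s1^-1 on 3 strands, 8 crossings.
Writhe w = (#positive) - (#negative) = 2 - 6 = -4.
Computing the Kauffman bracket via state sum. There are 2^8 = 256 states.
Smooth each crossing (0=||, 1=⌣⌢); contribution A^(Σ sign_k(1-2s_k)) * d^(L-1).
Tabulate the states by total A-exponent and number of loops L (A-exp: L × count):
  A^8: L=7 ×1
  A^6: L=6 ×8
  A^4: L=5 ×28
  A^2: L=4 ×55, L=6 ×1
  A^0: L=3 ×65, L=5 ×5
  A^-2: L=2 ×46, L=4 ×10
  A^-4: L=1 ×17, L=3 ×11
  A^-6: L=2 ×8
  A^-8: L=3 ×1
Each group contributes A^e * Σ count * d^(L-1):
Powers of d = -A^2 - A^-2: d^2 = A^4 + 2 + A^-4; d^3 = -A^6 - 3*A^2 - 3*A^-2 - A^-6; d^4 = A^8 + 4*A^4 + 6 + 4*A^-4 + A^-8; d^5 = -A^10 - 5*A^6 - 10*A^2 - 10*A^-2 - 5*A^-6 - A^-10; d^6 = A^12 + 6*A^8 + 15*A^4 + 20 + 15*A^-4 + 6*A^-8 + A^-12.
  A^8 * (d^6) = A^20 + 6*A^16 + 15*A^12 + 20*A^8 + 15*A^4 + 6 + A^-4
  A^6 * (8*d^5) = -8*A^16 - 40*A^12 - 80*A^8 - 80*A^4 - 40 - 8*A^-4
  A^4 * (28*d^4) = 28*A^12 + 112*A^8 + 168*A^4 + 112 + 28*A^-4
  A^2 * (55*d^3 + d^5) = -A^12 - 60*A^8 - 175*A^4 - 175 - 60*A^-4 - A^-8
  A^0 * (65*d^2 + 5*d^4) = 5*A^8 + 85*A^4 + 160 + 85*A^-4 + 5*A^-8
  A^-2 * (46*d + 10*d^3) = -10*A^4 - 76 - 76*A^-4 - 10*A^-8
  A^-4 * (17 + 11*d^2) = 11 + 39*A^-4 + 11*A^-8
  A^-6 * (8*d) = -8*A^-4 - 8*A^-8
  A^-8 * (d^2) = A^-4 + 2*A^-8 + A^-12
Summing the groups: <K> = A^20 - 2*A^16 + 2*A^12 - 3*A^8 + 3*A^4 - 2 + 2*A^-4 - A^-8 + A^-12
Normalise by the writhe: (-A^3)^(-w) = (-A^3)^(4) = A^12, so f(A) = A^12 * <K> = A^32 - 2*A^28 + 2*A^24 - 3*A^20 + 3*A^16 - 2*A^12 + 2*A^8 - A^4 + 1.
Substitute A = t^(-1/4), i.e. A^e → t^(-e/4): V(t) = 1 - t^-1 + 2*t^-2 - 2*t^-3 + 3*t^-4 - 3*t^-5 + 2*t^-6 - 2*t^-7 + t^-8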